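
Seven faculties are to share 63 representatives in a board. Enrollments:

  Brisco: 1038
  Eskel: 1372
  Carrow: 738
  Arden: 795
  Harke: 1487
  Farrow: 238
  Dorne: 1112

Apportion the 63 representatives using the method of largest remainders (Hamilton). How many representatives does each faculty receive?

Brisco 10; Eskel 13; Carrow 7; Arden 7; Harke 14; Farrow 2; Dorne 10

The standard divisor is 6780/63 ≈ 107.619.
Standard quotas: Brisco 9.645, Eskel 12.749, Carrow 6.858, Arden 7.387, Harke 13.817, Farrow 2.212, Dorne 10.333.
Lower quotas: Brisco 9, Eskel 12, Carrow 6, Arden 7, Harke 13, Farrow 2, Dorne 10 (sum 59, leaving 4 seats).
Remainders in descending order: Carrow 0.858, Harke 0.817, Eskel 0.749, Brisco 0.645, Arden 0.387, Dorne 0.333, Farrow 0.212.
The surplus seats go to Carrow, Harke, Eskel, Brisco.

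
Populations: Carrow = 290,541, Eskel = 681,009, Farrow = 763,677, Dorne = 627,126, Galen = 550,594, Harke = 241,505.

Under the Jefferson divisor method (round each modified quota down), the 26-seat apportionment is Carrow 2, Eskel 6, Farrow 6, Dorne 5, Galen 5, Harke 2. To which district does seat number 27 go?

Priority for the next seat is population ÷ (current seats + 1).
Priorities: Carrow 96847.000, Eskel 97287.000, Farrow 109096.714, Dorne 104521.000, Galen 91765.667, Harke 80501.667.
Highest priority: Farrow.

Farrow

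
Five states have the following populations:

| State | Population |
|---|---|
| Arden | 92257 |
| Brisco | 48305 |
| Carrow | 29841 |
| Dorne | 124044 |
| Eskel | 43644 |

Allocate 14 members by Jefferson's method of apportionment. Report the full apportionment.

Arden=4, Brisco=2, Carrow=1, Dorne=5, Eskel=2

Standard divisor 338091/14 ≈ 24149.357; standard quotas: Arden 3.820, Brisco 2.000, Carrow 1.236, Dorne 5.137, Eskel 1.807.
Rounding down gives 3, 2, 1, 5, 1 = 12 seats, so the divisor must be adjusted.
With modified divisor 21200: modified quotas Arden 4.352, Brisco 2.279, Carrow 1.408, Dorne 5.851, Eskel 2.059.
Rounding down: Arden 4, Brisco 2, Carrow 1, Dorne 5, Eskel 2 (total 14).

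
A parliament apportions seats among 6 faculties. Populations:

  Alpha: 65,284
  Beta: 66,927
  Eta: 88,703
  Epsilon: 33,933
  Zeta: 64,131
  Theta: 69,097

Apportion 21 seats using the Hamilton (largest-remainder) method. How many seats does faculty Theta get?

4

The standard divisor is 388075/21 ≈ 18479.762.
Standard quotas: Alpha 3.5327, Beta 3.6216, Eta 4.8000, Epsilon 1.8362, Zeta 3.4703, Theta 3.7391.
Lower quotas: Alpha 3, Beta 3, Eta 4, Epsilon 1, Zeta 3, Theta 3 (sum 17, leaving 4 seats).
Remainders in descending order: Epsilon 0.8362, Eta 0.8000, Theta 0.7391, Beta 0.6216, Alpha 0.5327, Zeta 0.4703.
Largest remainders: Epsilon, Eta, Theta, Beta receive the extra seats.
Theta receives 4.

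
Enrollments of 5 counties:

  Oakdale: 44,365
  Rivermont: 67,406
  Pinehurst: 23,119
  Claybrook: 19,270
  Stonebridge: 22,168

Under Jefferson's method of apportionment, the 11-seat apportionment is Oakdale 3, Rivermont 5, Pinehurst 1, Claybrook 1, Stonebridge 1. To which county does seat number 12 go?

Priority for the next seat is population ÷ (current seats + 1).
Priorities: Oakdale 11091.250, Rivermont 11234.333, Pinehurst 11559.500, Claybrook 9635.000, Stonebridge 11084.000.
Highest priority: Pinehurst.

Pinehurst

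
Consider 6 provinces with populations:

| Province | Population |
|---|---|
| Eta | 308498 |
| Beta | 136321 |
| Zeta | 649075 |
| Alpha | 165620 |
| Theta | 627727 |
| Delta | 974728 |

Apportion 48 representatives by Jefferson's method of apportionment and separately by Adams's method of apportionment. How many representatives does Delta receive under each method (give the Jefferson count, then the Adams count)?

17 and 16

Jefferson: Eta 5, Beta 2, Zeta 11, Alpha 2, Theta 11, Delta 17.
Adams: Eta 5, Beta 3, Zeta 11, Alpha 3, Theta 10, Delta 16.
Delta gets 17 under Jefferson and 16 under Adams.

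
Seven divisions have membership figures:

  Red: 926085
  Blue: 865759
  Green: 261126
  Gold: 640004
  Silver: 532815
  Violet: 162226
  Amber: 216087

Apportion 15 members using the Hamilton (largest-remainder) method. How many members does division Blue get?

3

The standard divisor is 3604102/15 ≈ 240273.467.
Standard quotas: Red 3.8543, Blue 3.6032, Green 1.0868, Gold 2.6636, Silver 2.2175, Violet 0.6752, Amber 0.8993.
Lower quotas: Red 3, Blue 3, Green 1, Gold 2, Silver 2, Violet 0, Amber 0 (sum 11, leaving 4 seats).
Remainders in descending order: Amber 0.8993, Red 0.8543, Violet 0.6752, Gold 0.6636, Blue 0.6032, Silver 0.2175, Green 0.0868.
The surplus seats go to Amber, Red, Violet, Gold.
Blue receives 3.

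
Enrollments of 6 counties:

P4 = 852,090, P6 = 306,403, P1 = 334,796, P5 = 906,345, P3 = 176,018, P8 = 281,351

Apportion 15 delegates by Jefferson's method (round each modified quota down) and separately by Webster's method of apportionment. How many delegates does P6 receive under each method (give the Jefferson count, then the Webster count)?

Jefferson: P4 5, P6 1, P1 2, P5 5, P3 1, P8 1.
Webster: P4 4, P6 2, P1 2, P5 5, P3 1, P8 1.
P6 gets 1 under Jefferson and 2 under Webster.

1 and 2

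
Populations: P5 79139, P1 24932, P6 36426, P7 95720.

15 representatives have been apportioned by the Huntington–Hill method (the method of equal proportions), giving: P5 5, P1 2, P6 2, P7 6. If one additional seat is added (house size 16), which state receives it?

Priority for the next seat is population ÷ (√(s·(s+1))).
Priorities: P5 14448.738, P1 10178.446, P6 14870.852, P7 14769.917.
Highest priority: P6.

P6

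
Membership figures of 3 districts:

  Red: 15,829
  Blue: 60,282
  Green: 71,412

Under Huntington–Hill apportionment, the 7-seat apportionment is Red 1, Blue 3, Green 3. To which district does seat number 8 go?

Green

Priority for the next seat is population ÷ (√(s·(s+1))).
Priorities: Red 11192.793, Blue 17401.914, Green 20614.869.
Highest priority: Green.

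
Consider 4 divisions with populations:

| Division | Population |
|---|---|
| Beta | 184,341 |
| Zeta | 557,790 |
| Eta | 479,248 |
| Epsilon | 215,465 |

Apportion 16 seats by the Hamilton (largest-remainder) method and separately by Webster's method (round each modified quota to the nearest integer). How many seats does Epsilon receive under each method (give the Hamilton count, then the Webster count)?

Hamilton: Beta 2, Zeta 6, Eta 5, Epsilon 3.
Webster: Beta 2, Zeta 6, Eta 6, Epsilon 2.
Epsilon gets 3 under Hamilton and 2 under Webster.

3 and 2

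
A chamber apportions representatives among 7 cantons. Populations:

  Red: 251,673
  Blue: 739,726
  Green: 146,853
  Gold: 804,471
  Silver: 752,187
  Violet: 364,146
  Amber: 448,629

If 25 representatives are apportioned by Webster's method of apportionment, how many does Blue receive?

5

Standard divisor 3507685/25 ≈ 140307.4; standard quotas: Red 1.794, Blue 5.272, Green 1.047, Gold 5.734, Silver 5.361, Violet 2.595, Amber 3.197.
Rounding to the nearest integer gives Red 2, Blue 5, Green 1, Gold 6, Silver 5, Violet 3, Amber 3 — total 25, matching the house size, so no adjustment is needed.
Blue receives 5.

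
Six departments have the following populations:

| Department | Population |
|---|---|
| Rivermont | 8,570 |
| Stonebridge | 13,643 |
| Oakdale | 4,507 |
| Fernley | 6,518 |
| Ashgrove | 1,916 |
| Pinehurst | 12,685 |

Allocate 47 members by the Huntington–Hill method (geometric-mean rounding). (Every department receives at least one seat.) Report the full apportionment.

With divisor 1011: modified quotas Rivermont 8.477, Stonebridge 13.495, Oakdale 4.458, Fernley 6.447, Ashgrove 1.895, Pinehurst 12.547.
Geometric-mean thresholds: Rivermont √(8·9)=8.485, Stonebridge √(13·14)=13.491, Oakdale √(4·5)=4.472, Fernley √(6·7)=6.481, Ashgrove √(1·2)=1.414, Pinehurst √(12·13)=12.490.
Each quota rounded against its threshold gives Rivermont 8, Stonebridge 14, Oakdale 4, Fernley 6, Ashgrove 2, Pinehurst 13 (total 47).

Rivermont: 8, Stonebridge: 14, Oakdale: 4, Fernley: 6, Ashgrove: 2, Pinehurst: 13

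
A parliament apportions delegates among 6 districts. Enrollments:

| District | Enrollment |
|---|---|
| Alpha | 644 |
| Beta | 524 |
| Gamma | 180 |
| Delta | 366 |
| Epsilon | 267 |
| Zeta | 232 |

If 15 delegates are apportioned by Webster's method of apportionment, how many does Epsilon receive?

2

Standard divisor 2213/15 ≈ 147.533; standard quotas: Alpha 4.365, Beta 3.552, Gamma 1.220, Delta 2.481, Epsilon 1.810, Zeta 1.573.
Rounding to the nearest integer gives Alpha 4, Beta 4, Gamma 1, Delta 2, Epsilon 2, Zeta 2 — total 15, matching the house size, so no adjustment is needed.
Epsilon receives 2.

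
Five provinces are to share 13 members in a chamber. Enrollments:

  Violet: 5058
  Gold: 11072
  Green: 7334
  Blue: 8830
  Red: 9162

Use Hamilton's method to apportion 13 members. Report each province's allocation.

Violet 2, Gold 3, Green 2, Blue 3, Red 3

The standard divisor is 41456/13 ≈ 3188.923.
Standard quotas: Violet 1.5861, Gold 3.4720, Green 2.2998, Blue 2.7690, Red 2.8731.
Lower quotas: Violet 1, Gold 3, Green 2, Blue 2, Red 2 (sum 10, leaving 3 seats).
Remainders in descending order: Red 0.8731, Blue 0.7690, Violet 0.5861, Gold 0.4720, Green 0.2998.
The surplus seats go to Red, Blue, Violet.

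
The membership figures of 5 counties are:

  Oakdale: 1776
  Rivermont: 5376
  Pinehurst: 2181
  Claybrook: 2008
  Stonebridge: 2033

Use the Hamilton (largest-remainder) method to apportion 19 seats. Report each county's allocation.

Oakdale=2, Rivermont=8, Pinehurst=3, Claybrook=3, Stonebridge=3

The standard divisor is 13374/19 ≈ 703.895.
Standard quotas: Oakdale 2.5231, Rivermont 7.6375, Pinehurst 3.0985, Claybrook 2.8527, Stonebridge 2.8882.
Lower quotas: Oakdale 2, Rivermont 7, Pinehurst 3, Claybrook 2, Stonebridge 2 (sum 16, leaving 3 seats).
Remainders in descending order: Stonebridge 0.8882, Claybrook 0.8527, Rivermont 0.6375, Oakdale 0.5231, Pinehurst 0.0985.
The surplus seats go to Stonebridge, Claybrook, Rivermont.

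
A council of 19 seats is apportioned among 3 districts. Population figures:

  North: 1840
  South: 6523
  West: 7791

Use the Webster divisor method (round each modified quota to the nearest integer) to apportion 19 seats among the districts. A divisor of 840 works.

North: 2, South: 8, West: 9

With modified divisor 840: modified quotas North 2.190, South 7.765, West 9.275.
Rounding to the nearest integer: North 2, South 8, West 9 (total 19).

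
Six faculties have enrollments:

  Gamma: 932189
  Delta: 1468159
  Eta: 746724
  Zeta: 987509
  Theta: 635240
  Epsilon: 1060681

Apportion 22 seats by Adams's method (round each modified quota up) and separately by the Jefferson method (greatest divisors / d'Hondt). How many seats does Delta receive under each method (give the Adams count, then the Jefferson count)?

Adams: Gamma 3, Delta 5, Eta 3, Zeta 4, Theta 3, Epsilon 4.
Jefferson: Gamma 3, Delta 6, Eta 3, Zeta 4, Theta 2, Epsilon 4.
Delta gets 5 under Adams and 6 under Jefferson.

5 and 6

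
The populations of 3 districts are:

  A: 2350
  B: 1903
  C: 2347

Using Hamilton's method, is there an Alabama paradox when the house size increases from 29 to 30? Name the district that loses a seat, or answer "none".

B

At 29 seats: A 10, B 9, C 10.
At 30 seats: A 11, B 8, C 11.
B drops from 9 to 8.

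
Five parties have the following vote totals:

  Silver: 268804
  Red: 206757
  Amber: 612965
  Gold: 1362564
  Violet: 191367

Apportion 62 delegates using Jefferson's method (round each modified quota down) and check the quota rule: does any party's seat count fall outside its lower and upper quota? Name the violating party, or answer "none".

Standard quotas: Silver 6.307, Red 4.851, Amber 14.382, Gold 31.970, Violet 4.490.
Jefferson allocation: Silver 6, Red 5, Amber 14, Gold 33, Violet 4.
Gold has quota 31.970 (lower 31, upper 32) but receives 33 — outside the quota interval.

Gold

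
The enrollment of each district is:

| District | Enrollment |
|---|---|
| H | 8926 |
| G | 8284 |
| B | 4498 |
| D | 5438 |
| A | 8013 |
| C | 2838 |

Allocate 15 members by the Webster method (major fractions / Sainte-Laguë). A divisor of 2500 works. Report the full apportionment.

With modified divisor 2500: modified quotas H 3.570, G 3.314, B 1.799, D 2.175, A 3.205, C 1.135.
Rounding to the nearest integer: H 4, G 3, B 2, D 2, A 3, C 1 (total 15).

H=4; G=3; B=2; D=2; A=3; C=1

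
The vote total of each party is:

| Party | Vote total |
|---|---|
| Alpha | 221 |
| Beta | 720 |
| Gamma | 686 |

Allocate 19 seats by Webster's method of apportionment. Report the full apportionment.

Alpha=3, Beta=8, Gamma=8

Standard divisor 1627/19 ≈ 85.632; standard quotas: Alpha 2.581, Beta 8.408, Gamma 8.011.
Rounding to the nearest integer gives Alpha 3, Beta 8, Gamma 8 — total 19, matching the house size, so no adjustment is needed.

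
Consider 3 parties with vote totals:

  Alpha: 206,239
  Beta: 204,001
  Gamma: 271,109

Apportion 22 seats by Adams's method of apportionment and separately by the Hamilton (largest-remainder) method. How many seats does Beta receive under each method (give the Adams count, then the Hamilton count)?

7 and 6

Adams: Alpha 7, Beta 7, Gamma 8.
Hamilton: Alpha 7, Beta 6, Gamma 9.
Beta gets 7 under Adams and 6 under Hamilton.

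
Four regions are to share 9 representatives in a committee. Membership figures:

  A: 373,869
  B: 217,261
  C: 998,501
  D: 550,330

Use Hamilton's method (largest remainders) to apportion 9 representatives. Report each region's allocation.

The standard divisor is 2139961/9 ≈ 237773.444.
Standard quotas: A 1.5724, B 0.9137, C 4.1994, D 2.3145.
Lower quotas: A 1, B 0, C 4, D 2 (sum 7, leaving 2 seats).
Remainders in descending order: B 0.9137, A 0.5724, D 0.3145, C 0.1994.
The surplus seats go to B, A.

A: 2, B: 1, C: 4, D: 2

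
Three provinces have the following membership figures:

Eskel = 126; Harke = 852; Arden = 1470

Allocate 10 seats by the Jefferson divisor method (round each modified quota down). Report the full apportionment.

Standard divisor 2448/10 ≈ 244.8; standard quotas: Eskel 0.515, Harke 3.480, Arden 6.005.
Rounding down gives 0, 3, 6 = 9 seats, so the divisor must be adjusted.
With modified divisor 211.5: modified quotas Eskel 0.596, Harke 4.028, Arden 6.950.
Rounding down: Eskel 0, Harke 4, Arden 6 (total 10).

Eskel=0, Harke=4, Arden=6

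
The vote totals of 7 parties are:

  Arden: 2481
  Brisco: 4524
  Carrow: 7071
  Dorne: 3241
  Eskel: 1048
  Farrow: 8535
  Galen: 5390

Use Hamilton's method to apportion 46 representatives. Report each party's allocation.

Arden: 4; Brisco: 6; Carrow: 10; Dorne: 5; Eskel: 1; Farrow: 12; Galen: 8

The standard divisor is 32290/46 ≈ 701.957.
Standard quotas: Arden 3.5344, Brisco 6.4448, Carrow 10.0733, Dorne 4.6171, Eskel 1.4930, Farrow 12.1589, Galen 7.6785.
Lower quotas: Arden 3, Brisco 6, Carrow 10, Dorne 4, Eskel 1, Farrow 12, Galen 7 (sum 43, leaving 3 seats).
Remainders in descending order: Galen 0.6785, Dorne 0.6171, Arden 0.5344, Eskel 0.4930, Brisco 0.4448, Farrow 0.1589, Carrow 0.0733.
The surplus seats go to Galen, Dorne, Arden.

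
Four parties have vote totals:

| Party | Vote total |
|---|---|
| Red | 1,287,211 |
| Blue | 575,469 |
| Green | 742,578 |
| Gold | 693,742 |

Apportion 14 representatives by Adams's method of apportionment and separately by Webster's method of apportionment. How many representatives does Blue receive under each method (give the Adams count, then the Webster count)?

Adams: Red 5, Blue 3, Green 3, Gold 3.
Webster: Red 6, Blue 2, Green 3, Gold 3.
Blue gets 3 under Adams and 2 under Webster.

3 and 2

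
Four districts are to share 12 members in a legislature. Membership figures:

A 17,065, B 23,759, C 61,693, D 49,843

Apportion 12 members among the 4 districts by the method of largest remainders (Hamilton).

A 1, B 2, C 5, D 4

Standard divisor: 152360 ÷ 12 ≈ 12696.667.
Standard quotas: A 1.3441, B 1.8713, C 4.8590, D 3.9257.
Lower quotas: A 1, B 1, C 4, D 3 (sum 9, leaving 3 seats).
Remainders in descending order: D 0.9257, B 0.8713, C 0.8590, A 0.3441.
Largest remainders: D, B, C receive the extra seats.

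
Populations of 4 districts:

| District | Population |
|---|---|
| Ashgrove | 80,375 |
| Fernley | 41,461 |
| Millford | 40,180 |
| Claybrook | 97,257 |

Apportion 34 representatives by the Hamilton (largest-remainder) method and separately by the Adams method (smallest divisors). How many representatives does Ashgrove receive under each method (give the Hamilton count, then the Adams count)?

Hamilton: Ashgrove 11, Fernley 5, Millford 5, Claybrook 13.
Adams: Ashgrove 10, Fernley 6, Millford 5, Claybrook 13.
Ashgrove gets 11 under Hamilton and 10 under Adams.

11 and 10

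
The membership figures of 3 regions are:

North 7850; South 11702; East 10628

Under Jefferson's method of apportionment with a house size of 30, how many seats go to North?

Standard divisor 30180/30 ≈ 1006; standard quotas: North 7.803, South 11.632, East 10.565.
Rounding down gives 7, 11, 10 = 28 seats, so the divisor must be adjusted.
With modified divisor 970: modified quotas North 8.093, South 12.064, East 10.957.
Rounding down: North 8, South 12, East 10 (total 30).
North receives 8.

8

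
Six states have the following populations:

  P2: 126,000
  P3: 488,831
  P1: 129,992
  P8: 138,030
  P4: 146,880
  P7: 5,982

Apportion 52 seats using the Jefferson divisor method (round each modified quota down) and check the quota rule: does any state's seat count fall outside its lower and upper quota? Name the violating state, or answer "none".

Standard quotas: P2 6.326, P3 24.543, P1 6.526, P8 6.930, P4 7.374, P7 0.300.
Jefferson allocation: P2 6, P3 26, P1 6, P8 7, P4 7, P7 0.
P3 has quota 24.543 (lower 24, upper 25) but receives 26 — outside the quota interval.

P3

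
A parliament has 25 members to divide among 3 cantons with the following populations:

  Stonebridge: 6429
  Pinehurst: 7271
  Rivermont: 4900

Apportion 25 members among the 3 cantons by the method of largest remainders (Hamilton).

Stonebridge: 9; Pinehurst: 10; Rivermont: 6

The standard divisor is 18600/25 = 744.
Standard quotas: Stonebridge 8.6411, Pinehurst 9.7728, Rivermont 6.5860.
Lower quotas: Stonebridge 8, Pinehurst 9, Rivermont 6 (sum 23, leaving 2 seats).
Remainders in descending order: Pinehurst 0.7728, Stonebridge 0.6411, Rivermont 0.5860.
The surplus seats go to Pinehurst, Stonebridge.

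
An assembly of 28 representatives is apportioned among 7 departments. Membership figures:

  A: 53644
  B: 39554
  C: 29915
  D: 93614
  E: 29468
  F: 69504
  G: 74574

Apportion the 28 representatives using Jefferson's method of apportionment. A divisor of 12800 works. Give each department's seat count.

With modified divisor 12800: modified quotas A 4.191, B 3.090, C 2.337, D 7.314, E 2.302, F 5.430, G 5.826.
Rounding down: A 4, B 3, C 2, D 7, E 2, F 5, G 5 (total 28).

A 4; B 3; C 2; D 7; E 2; F 5; G 5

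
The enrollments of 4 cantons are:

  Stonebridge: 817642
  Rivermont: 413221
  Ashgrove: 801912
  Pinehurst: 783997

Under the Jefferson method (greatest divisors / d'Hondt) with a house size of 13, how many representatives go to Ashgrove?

4

Standard divisor 2816772/13 ≈ 216674.769; standard quotas: Stonebridge 3.774, Rivermont 1.907, Ashgrove 3.701, Pinehurst 3.618.
Rounding down gives 3, 1, 3, 3 = 10 seats, so the divisor must be adjusted.
With modified divisor 198200: modified quotas Stonebridge 4.125, Rivermont 2.085, Ashgrove 4.046, Pinehurst 3.956.
Rounding down: Stonebridge 4, Rivermont 2, Ashgrove 4, Pinehurst 3 (total 13).
Ashgrove receives 4.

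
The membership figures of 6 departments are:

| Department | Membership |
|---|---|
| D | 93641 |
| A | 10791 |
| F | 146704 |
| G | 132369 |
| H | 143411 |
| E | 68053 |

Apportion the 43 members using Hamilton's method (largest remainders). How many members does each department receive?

D=7, A=1, F=11, G=9, H=10, E=5

Standard divisor: 594969 ÷ 43 ≈ 13836.488.
Standard quotas: D 6.7677, A 0.7799, F 10.6027, G 9.5667, H 10.3647, E 4.9184.
Lower quotas: D 6, A 0, F 10, G 9, H 10, E 4 (sum 39, leaving 4 seats).
Remainders in descending order: E 0.9184, A 0.7799, D 0.7677, F 0.6027, G 0.5667, H 0.3647.
Largest remainders: E, A, D, F receive the extra seats.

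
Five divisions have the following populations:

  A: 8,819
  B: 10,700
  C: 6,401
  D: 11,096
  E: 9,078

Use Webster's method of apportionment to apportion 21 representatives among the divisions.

A: 4, B: 5, C: 3, D: 5, E: 4

Standard divisor 46094/21 ≈ 2194.952; standard quotas: A 4.018, B 4.875, C 2.916, D 5.055, E 4.136.
Rounding to the nearest integer gives A 4, B 5, C 3, D 5, E 4 — total 21, matching the house size, so no adjustment is needed.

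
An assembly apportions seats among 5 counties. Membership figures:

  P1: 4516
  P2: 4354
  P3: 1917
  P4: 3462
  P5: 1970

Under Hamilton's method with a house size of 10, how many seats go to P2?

3

Total 16219; standard divisor 16219/10 ≈ 1621.9.
Standard quotas: P1 2.784, P2 2.685, P3 1.182, P4 2.135, P5 1.215.
Lower quotas: P1 2, P2 2, P3 1, P4 2, P5 1 (sum 8, leaving 2 seats).
Remainders in descending order: P1 0.784, P2 0.685, P5 0.215, P3 0.182, P4 0.135.
Largest remainders: P1, P2 receive the extra seats.
P2 receives 3.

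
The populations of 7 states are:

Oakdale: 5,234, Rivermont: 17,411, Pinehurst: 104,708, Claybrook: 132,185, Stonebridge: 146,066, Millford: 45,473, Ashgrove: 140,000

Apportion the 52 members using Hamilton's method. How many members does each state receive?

The standard divisor is 591077/52 ≈ 11366.865.
Standard quotas: Oakdale 0.4605, Rivermont 1.5317, Pinehurst 9.2117, Claybrook 11.6290, Stonebridge 12.8502, Millford 4.0005, Ashgrove 12.3165.
Lower quotas: Oakdale 0, Rivermont 1, Pinehurst 9, Claybrook 11, Stonebridge 12, Millford 4, Ashgrove 12 (sum 49, leaving 3 seats).
Remainders in descending order: Stonebridge 0.8502, Claybrook 0.6290, Rivermont 0.5317, Oakdale 0.4605, Ashgrove 0.3165, Pinehurst 0.2117, Millford 0.0005.
The surplus seats go to Stonebridge, Claybrook, Rivermont.

Oakdale: 0, Rivermont: 2, Pinehurst: 9, Claybrook: 12, Stonebridge: 13, Millford: 4, Ashgrove: 12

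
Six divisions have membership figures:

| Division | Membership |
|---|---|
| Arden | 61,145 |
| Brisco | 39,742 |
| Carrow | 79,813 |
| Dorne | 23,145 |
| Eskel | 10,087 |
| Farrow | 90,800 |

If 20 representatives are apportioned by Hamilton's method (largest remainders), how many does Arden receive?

Total 304732; standard divisor 304732/20 ≈ 15236.6.
Standard quotas: Arden 4.0130, Brisco 2.6083, Carrow 5.2382, Dorne 1.5190, Eskel 0.6620, Farrow 5.9593.
Lower quotas: Arden 4, Brisco 2, Carrow 5, Dorne 1, Eskel 0, Farrow 5 (sum 17, leaving 3 seats).
Remainders in descending order: Farrow 0.9593, Eskel 0.6620, Brisco 0.6083, Dorne 0.5190, Carrow 0.2382, Arden 0.0130.
The surplus seats go to Farrow, Eskel, Brisco.
Arden receives 4.

4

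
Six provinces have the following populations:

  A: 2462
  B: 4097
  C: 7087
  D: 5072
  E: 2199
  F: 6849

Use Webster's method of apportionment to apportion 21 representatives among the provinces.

A=2, B=3, C=5, D=4, E=2, F=5

Standard divisor 27766/21 ≈ 1322.19; standard quotas: A 1.862, B 3.099, C 5.360, D 3.836, E 1.663, F 5.180.
Rounding to the nearest integer gives A 2, B 3, C 5, D 4, E 2, F 5 — total 21, matching the house size, so no adjustment is needed.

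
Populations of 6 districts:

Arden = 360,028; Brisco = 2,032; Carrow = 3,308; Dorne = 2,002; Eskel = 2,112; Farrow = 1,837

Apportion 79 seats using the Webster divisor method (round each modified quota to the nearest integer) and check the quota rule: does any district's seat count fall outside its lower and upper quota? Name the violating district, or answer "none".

Standard quotas: Arden 76.598, Brisco 0.432, Carrow 0.704, Dorne 0.426, Eskel 0.449, Farrow 0.391.
Webster allocation: Arden 78, Brisco 0, Carrow 1, Dorne 0, Eskel 0, Farrow 0.
Arden has quota 76.598 (lower 76, upper 77) but receives 78 — outside the quota interval.

Arden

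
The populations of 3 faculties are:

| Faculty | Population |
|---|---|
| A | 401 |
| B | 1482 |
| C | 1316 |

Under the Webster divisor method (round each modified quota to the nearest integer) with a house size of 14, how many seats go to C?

6

Standard divisor 3199/14 ≈ 228.5; standard quotas: A 1.755, B 6.486, C 5.759.
Rounding to the nearest integer gives A 2, B 6, C 6 — total 14, matching the house size, so no adjustment is needed.
C receives 6.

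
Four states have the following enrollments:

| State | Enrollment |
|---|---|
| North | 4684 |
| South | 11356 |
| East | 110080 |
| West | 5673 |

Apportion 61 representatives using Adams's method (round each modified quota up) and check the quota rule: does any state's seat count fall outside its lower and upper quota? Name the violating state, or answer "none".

East

Standard quotas: North 2.168, South 5.256, East 50.950, West 2.626.
Adams allocation: North 3, South 6, East 49, West 3.
East has quota 50.950 (lower 50, upper 51) but receives 49 — outside the quota interval.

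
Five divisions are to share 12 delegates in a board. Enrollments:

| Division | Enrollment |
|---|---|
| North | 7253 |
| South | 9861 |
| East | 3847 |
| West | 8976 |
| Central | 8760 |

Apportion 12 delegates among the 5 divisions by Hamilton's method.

North: 2, South: 3, East: 1, West: 3, Central: 3

The standard divisor is 38697/12 ≈ 3224.75.
Standard quotas: North 2.2492, South 3.0579, East 1.1930, West 2.7835, Central 2.7165.
Lower quotas: North 2, South 3, East 1, West 2, Central 2 (sum 10, leaving 2 seats).
Remainders in descending order: West 0.7835, Central 0.7165, North 0.2492, East 0.1930, South 0.0579.
The surplus seats go to West, Central.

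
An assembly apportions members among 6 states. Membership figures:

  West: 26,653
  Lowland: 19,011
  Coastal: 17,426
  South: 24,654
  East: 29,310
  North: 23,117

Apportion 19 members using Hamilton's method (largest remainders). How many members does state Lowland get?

3

The standard divisor is 140171/19 ≈ 7377.421.
Standard quotas: West 3.6128, Lowland 2.5769, Coastal 2.3621, South 3.3418, East 3.9729, North 3.1335.
Lower quotas: West 3, Lowland 2, Coastal 2, South 3, East 3, North 3 (sum 16, leaving 3 seats).
Remainders in descending order: East 0.9729, West 0.6128, Lowland 0.5769, Coastal 0.3621, South 0.3418, North 0.1335.
Largest remainders: East, West, Lowland receive the extra seats.
Lowland receives 3.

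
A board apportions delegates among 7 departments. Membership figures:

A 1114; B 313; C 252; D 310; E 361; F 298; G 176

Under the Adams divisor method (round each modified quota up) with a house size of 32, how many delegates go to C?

3

Standard divisor 2824/32 ≈ 88.25; standard quotas: A 12.623, B 3.547, C 2.856, D 3.513, E 4.091, F 3.377, G 1.994.
Rounding up gives 13, 4, 3, 4, 5, 4, 2 = 35 seats, so the divisor must be adjusted.
With modified divisor 100: modified quotas A 11.140, B 3.130, C 2.520, D 3.100, E 3.610, F 2.980, G 1.760.
Rounding up: A 12, B 4, C 3, D 4, E 4, F 3, G 2 (total 32).
C receives 3.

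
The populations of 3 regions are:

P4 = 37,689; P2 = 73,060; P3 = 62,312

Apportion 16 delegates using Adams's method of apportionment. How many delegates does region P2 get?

Standard divisor 173061/16 ≈ 10816.312; standard quotas: P4 3.484, P2 6.755, P3 5.761.
Rounding up gives 4, 7, 6 = 17 seats, so the divisor must be adjusted.
With modified divisor 12300: modified quotas P4 3.064, P2 5.940, P3 5.066.
Rounding up: P4 4, P2 6, P3 6 (total 16).
P2 receives 6.

6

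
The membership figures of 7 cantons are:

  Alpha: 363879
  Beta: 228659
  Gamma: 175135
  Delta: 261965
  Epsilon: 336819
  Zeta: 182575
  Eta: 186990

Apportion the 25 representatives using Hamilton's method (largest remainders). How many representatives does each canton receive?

The standard divisor is 1736022/25 ≈ 69440.88.
Standard quotas: Alpha 5.2401, Beta 3.2929, Gamma 2.5221, Delta 3.7725, Epsilon 4.8504, Zeta 2.6292, Eta 2.6928.
Lower quotas: Alpha 5, Beta 3, Gamma 2, Delta 3, Epsilon 4, Zeta 2, Eta 2 (sum 21, leaving 4 seats).
Remainders in descending order: Epsilon 0.8504, Delta 0.7725, Eta 0.6928, Zeta 0.6292, Gamma 0.5221, Beta 0.2929, Alpha 0.2401.
Largest remainders: Epsilon, Delta, Eta, Zeta receive the extra seats.

Alpha 5, Beta 3, Gamma 2, Delta 4, Epsilon 5, Zeta 3, Eta 3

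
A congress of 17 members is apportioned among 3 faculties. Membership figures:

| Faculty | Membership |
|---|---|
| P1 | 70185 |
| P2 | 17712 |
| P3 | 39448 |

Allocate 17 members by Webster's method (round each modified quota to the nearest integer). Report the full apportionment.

P1: 10, P2: 2, P3: 5

Standard divisor 127345/17 ≈ 7490.882; standard quotas: P1 9.369, P2 2.364, P3 5.266.
Rounding to the nearest integer gives 9, 2, 5 = 16 seats, so the divisor must be adjusted.
With modified divisor 7300: modified quotas P1 9.614, P2 2.426, P3 5.404.
Rounding to the nearest integer: P1 10, P2 2, P3 5 (total 17).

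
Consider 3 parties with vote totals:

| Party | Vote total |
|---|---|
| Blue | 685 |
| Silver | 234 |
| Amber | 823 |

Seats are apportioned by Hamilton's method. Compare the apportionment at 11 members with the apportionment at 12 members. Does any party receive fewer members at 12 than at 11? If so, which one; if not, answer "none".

At 11 seats: Blue 4, Silver 2, Amber 5.
At 12 seats: Blue 5, Silver 1, Amber 6.
Silver drops from 2 to 1.

Silver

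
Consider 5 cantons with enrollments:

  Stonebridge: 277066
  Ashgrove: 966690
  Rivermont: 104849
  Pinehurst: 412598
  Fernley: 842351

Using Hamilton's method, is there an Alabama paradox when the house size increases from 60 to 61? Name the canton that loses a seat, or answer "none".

Rivermont

At 60 seats: Stonebridge 6, Ashgrove 22, Rivermont 3, Pinehurst 10, Fernley 19.
At 61 seats: Stonebridge 6, Ashgrove 23, Rivermont 2, Pinehurst 10, Fernley 20.
Rivermont drops from 3 to 2.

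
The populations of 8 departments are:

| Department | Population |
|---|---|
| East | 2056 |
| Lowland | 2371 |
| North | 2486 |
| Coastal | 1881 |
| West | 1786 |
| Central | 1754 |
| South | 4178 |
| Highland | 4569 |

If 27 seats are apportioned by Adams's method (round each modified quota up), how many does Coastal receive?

3

Standard divisor 21081/27 ≈ 780.778; standard quotas: East 2.633, Lowland 3.037, North 3.184, Coastal 2.409, West 2.287, Central 2.246, South 5.351, Highland 5.852.
Rounding up gives 3, 4, 4, 3, 3, 3, 6, 6 = 32 seats, so the divisor must be adjusted.
With modified divisor 903: modified quotas East 2.277, Lowland 2.626, North 2.753, Coastal 2.083, West 1.978, Central 1.942, South 4.627, Highland 5.060.
Rounding up: East 3, Lowland 3, North 3, Coastal 3, West 2, Central 2, South 5, Highland 6 (total 27).
Coastal receives 3.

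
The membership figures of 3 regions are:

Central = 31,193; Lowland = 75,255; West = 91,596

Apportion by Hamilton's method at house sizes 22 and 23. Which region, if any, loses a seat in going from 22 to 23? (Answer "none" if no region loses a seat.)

Central

At 22 seats: Central 4, Lowland 8, West 10.
At 23 seats: Central 3, Lowland 9, West 11.
Central drops from 4 to 3.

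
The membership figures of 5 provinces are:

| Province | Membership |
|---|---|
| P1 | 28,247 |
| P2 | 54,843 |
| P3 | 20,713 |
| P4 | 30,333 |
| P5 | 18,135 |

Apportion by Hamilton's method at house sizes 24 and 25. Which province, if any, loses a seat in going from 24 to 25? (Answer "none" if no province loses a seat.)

none

At 24 seats: P1 4, P2 9, P3 3, P4 5, P5 3.
At 25 seats: P1 5, P2 9, P3 3, P4 5, P5 3.
No province's allocation decreased.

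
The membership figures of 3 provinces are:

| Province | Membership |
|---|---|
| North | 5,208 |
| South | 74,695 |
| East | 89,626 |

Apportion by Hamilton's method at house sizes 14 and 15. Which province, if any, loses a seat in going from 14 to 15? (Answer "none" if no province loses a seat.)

North

At 14 seats: North 1, South 6, East 7.
At 15 seats: North 0, South 7, East 8.
North drops from 1 to 0.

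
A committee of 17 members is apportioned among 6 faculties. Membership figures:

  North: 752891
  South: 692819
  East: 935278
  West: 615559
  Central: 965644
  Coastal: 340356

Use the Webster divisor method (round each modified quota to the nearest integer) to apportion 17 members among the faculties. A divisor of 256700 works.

With modified divisor 256700: modified quotas North 2.933, South 2.699, East 3.643, West 2.398, Central 3.762, Coastal 1.326.
Rounding to the nearest integer: North 3, South 3, East 4, West 2, Central 4, Coastal 1 (total 17).

North: 3; South: 3; East: 4; West: 2; Central: 4; Coastal: 1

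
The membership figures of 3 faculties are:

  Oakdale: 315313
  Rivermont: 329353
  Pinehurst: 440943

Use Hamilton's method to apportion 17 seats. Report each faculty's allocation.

Standard divisor: 1085609 ÷ 17 ≈ 63859.353.
Standard quotas: Oakdale 4.9376, Rivermont 5.1575, Pinehurst 6.9049.
Lower quotas: Oakdale 4, Rivermont 5, Pinehurst 6 (sum 15, leaving 2 seats).
Remainders in descending order: Oakdale 0.9376, Pinehurst 0.9049, Rivermont 0.1575.
The surplus seats go to Oakdale, Pinehurst.

Oakdale=5, Rivermont=5, Pinehurst=7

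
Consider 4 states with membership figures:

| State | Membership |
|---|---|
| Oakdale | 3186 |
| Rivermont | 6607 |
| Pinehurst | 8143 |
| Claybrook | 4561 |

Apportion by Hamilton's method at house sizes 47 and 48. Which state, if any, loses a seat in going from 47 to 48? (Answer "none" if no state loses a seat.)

none

At 47 seats: Oakdale 7, Rivermont 14, Pinehurst 17, Claybrook 9.
At 48 seats: Oakdale 7, Rivermont 14, Pinehurst 17, Claybrook 10.
No state's allocation decreased.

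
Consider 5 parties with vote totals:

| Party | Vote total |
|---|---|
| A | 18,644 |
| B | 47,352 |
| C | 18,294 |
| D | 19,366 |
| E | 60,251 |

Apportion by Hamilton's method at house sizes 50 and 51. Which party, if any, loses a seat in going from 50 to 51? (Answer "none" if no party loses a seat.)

C

At 50 seats: A 6, B 14, C 6, D 6, E 18.
At 51 seats: A 6, B 15, C 5, D 6, E 19.
C drops from 6 to 5.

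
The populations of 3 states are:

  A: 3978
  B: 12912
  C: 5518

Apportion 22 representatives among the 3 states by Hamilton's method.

Total 22408; standard divisor 22408/22 ≈ 1018.545.
Standard quotas: A 3.9056, B 12.6769, C 5.4175.
Lower quotas: A 3, B 12, C 5 (sum 20, leaving 2 seats).
Remainders in descending order: A 0.9056, B 0.6769, C 0.4175.
The surplus seats go to A, B.

A=4, B=13, C=5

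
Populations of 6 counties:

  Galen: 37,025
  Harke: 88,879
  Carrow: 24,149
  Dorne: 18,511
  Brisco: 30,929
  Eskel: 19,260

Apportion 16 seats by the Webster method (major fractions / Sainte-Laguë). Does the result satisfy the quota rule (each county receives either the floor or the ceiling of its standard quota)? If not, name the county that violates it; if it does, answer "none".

Standard quotas: Galen 2.708, Harke 6.501, Carrow 1.766, Dorne 1.354, Brisco 2.262, Eskel 1.409.
Webster allocation: Galen 3, Harke 7, Carrow 2, Dorne 1, Brisco 2, Eskel 1.
Every allocation lies between the lower and upper quota.

none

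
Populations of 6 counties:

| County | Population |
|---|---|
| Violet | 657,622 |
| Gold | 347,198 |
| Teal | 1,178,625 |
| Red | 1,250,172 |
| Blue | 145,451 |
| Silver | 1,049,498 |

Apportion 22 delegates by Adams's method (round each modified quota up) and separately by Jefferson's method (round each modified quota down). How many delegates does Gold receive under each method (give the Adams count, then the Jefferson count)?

Adams: Violet 3, Gold 2, Teal 5, Red 6, Blue 1, Silver 5.
Jefferson: Violet 3, Gold 1, Teal 6, Red 7, Blue 0, Silver 5.
Gold gets 2 under Adams and 1 under Jefferson.

2 and 1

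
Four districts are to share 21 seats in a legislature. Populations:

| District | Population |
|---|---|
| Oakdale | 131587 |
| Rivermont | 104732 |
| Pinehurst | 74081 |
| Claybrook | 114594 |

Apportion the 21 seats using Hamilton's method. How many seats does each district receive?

Oakdale=6, Rivermont=5, Pinehurst=4, Claybrook=6

The standard divisor is 424994/21 ≈ 20237.81.
Standard quotas: Oakdale 6.5020, Rivermont 5.1751, Pinehurst 3.6605, Claybrook 5.6624.
Lower quotas: Oakdale 6, Rivermont 5, Pinehurst 3, Claybrook 5 (sum 19, leaving 2 seats).
Remainders in descending order: Claybrook 0.6624, Pinehurst 0.6605, Oakdale 0.5020, Rivermont 0.1751.
The surplus seats go to Claybrook, Pinehurst.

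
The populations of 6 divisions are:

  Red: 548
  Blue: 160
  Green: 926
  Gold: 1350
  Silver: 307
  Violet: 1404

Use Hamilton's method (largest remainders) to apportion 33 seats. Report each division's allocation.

Red=4; Blue=1; Green=7; Gold=9; Silver=2; Violet=10

Standard divisor: 4695 ÷ 33 ≈ 142.273.
Standard quotas: Red 3.852, Blue 1.125, Green 6.509, Gold 9.489, Silver 2.158, Violet 9.868.
Lower quotas: Red 3, Blue 1, Green 6, Gold 9, Silver 2, Violet 9 (sum 30, leaving 3 seats).
Remainders in descending order: Violet 0.868, Red 0.852, Green 0.509, Gold 0.489, Silver 0.158, Blue 0.125.
Largest remainders: Violet, Red, Green receive the extra seats.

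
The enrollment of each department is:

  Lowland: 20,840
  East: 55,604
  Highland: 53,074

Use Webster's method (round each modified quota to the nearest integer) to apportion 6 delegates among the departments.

Standard divisor 129518/6 ≈ 21586.333; standard quotas: Lowland 0.965, East 2.576, Highland 2.459.
Rounding to the nearest integer gives Lowland 1, East 3, Highland 2 — total 6, matching the house size, so no adjustment is needed.

Lowland 1, East 3, Highland 2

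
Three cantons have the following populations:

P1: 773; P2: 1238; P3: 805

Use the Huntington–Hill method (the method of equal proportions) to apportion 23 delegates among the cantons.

P1: 6; P2: 10; P3: 7

With divisor 122: modified quotas P1 6.336, P2 10.148, P3 6.598.
Geometric-mean thresholds: P1 √(6·7)=6.481, P2 √(10·11)=10.488, P3 √(6·7)=6.481.
Each quota rounded against its threshold gives P1 6, P2 10, P3 7 (total 23).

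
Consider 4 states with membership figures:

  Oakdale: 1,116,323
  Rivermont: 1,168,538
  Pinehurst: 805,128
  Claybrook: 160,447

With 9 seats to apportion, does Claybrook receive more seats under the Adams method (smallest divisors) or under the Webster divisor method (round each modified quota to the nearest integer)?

Adams

Adams: Oakdale 3, Rivermont 3, Pinehurst 2, Claybrook 1.
Webster: Oakdale 3, Rivermont 4, Pinehurst 2, Claybrook 0.
Claybrook gets 1 under Adams and 0 under Webster.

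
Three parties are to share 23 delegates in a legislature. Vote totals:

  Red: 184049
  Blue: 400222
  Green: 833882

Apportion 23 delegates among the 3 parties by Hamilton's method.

The standard divisor is 1418153/23 ≈ 61658.826.
Standard quotas: Red 2.9850, Blue 6.4909, Green 13.5241.
Lower quotas: Red 2, Blue 6, Green 13 (sum 21, leaving 2 seats).
Remainders in descending order: Red 0.9850, Green 0.5241, Blue 0.4909.
The surplus seats go to Red, Green.

Red 3, Blue 6, Green 14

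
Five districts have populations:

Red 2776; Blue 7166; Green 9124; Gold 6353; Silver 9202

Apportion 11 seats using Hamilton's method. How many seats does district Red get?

Standard divisor: 34621 ÷ 11 ≈ 3147.364.
Standard quotas: Red 0.8820, Blue 2.2768, Green 2.8989, Gold 2.0185, Silver 2.9237.
Lower quotas: Red 0, Blue 2, Green 2, Gold 2, Silver 2 (sum 8, leaving 3 seats).
Remainders in descending order: Silver 0.9237, Green 0.8989, Red 0.8820, Blue 0.2768, Gold 0.0185.
The surplus seats go to Silver, Green, Red.
Red receives 1.

1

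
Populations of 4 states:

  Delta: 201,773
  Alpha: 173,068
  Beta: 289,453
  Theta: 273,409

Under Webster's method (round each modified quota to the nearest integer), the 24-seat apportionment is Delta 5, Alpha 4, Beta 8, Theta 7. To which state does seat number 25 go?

Alpha

Priority for the next seat is population ÷ (current seats + 0.5).
Priorities: Delta 36686.000, Alpha 38459.556, Beta 34053.294, Theta 36454.533.
Highest priority: Alpha.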